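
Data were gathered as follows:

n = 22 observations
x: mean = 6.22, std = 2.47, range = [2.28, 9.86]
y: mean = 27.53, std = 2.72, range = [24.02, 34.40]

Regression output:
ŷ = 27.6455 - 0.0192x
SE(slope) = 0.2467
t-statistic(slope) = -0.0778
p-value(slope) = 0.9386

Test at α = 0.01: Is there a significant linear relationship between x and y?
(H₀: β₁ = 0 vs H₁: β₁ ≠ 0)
Fail to reject H₀: p-value = 0.9386 ≥ α = 0.01. The linear relationship is not significant at the 1% level.

Hypothesis test for the slope coefficient:

H₀: β₁ = 0 (no linear relationship)
H₁: β₁ ≠ 0 (linear relationship exists)

Test statistic: t = β̂₁ / SE(β̂₁) = -0.0192 / 0.2467 = -0.0778

With df = 20, the two-sided p-value for |t| = 0.0778 is 0.9386.

Decision rule: reject H₀ if p-value < α.
p-value = 0.9386 ≥ α = 0.01 → fail to reject H₀.

Conclusion: the linear association between x and y is not significant at the 1% level.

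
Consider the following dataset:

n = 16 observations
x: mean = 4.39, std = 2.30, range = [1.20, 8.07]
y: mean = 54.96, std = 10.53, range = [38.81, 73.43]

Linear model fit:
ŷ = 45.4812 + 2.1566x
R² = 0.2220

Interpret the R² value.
About 22.20% of the variability in y is accounted for by the regression on x (R² = 0.2220) — a weak linear fit.

The coefficient of determination R² is the fraction of the total variation in y that the fitted line accounts for.

Here R² = 0.2220:
- Explained: 22.20% of the variation in y
- Unexplained (residual): 100% − 22.20% = 77.80%
- Rule of thumb (below 0.3 weak; 0.3 to below 0.7 moderate; 0.7 and above strong) → weak

Calculation: R² = 1 − (SS_res / SS_tot), where SS_res is the sum of squared residuals and SS_tot the total sum of squares.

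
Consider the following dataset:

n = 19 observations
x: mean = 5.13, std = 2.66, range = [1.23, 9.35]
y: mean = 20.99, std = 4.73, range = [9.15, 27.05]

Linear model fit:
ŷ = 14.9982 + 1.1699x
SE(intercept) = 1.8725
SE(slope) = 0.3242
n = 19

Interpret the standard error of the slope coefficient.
The slope 1.1699 is pinned down to within about ±0.3242 (one SE) by these data — relative uncertainty 27.7%, i.e. moderately precise.

What SE measures:
- The standard error quantifies the sampling variability of the coefficient estimate
- It is the estimated standard deviation of β̂₁ across hypothetical repeated samples of the same size
- Smaller SE → more precise estimate

Relative precision:
- SE / |β̂₁| = 0.3242 / 1.1699 = 27.7%
- Rule of thumb (under 20%: precise; 20% to under 50%: moderately precise; 50% or more: imprecise) → moderately precise

Link to interval estimation: a confidence interval for β₁ is β̂₁ ± t* × 0.3242, so SE sets the half-width per unit of t*.

What drives SE(β̂₁): wider spread of x values → smaller SE.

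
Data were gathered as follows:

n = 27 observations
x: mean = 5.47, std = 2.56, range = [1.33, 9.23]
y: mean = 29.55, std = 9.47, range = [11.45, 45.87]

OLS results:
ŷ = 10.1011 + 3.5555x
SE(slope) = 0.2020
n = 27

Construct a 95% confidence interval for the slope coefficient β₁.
The 95% CI for β₁ is (3.1395, 3.9715)

Confidence interval for the slope:

The 95% CI for β₁ is: β̂₁ ± t*(α/2, n-2) × SE(β̂₁)

Step 1: Find critical t-value
- Confidence level = 0.95
- Degrees of freedom = n - 2 = 27 - 2 = 25
- t*(α/2, 25) = 2.0595

Step 2: Calculate margin of error
Margin = 2.0595 × 0.2020 = 0.4160

Step 3: Construct interval
CI = 3.5555 ± 0.4160
CI = (3.1395, 3.9715)

Interpretation: intervals built this way capture the true β₁ in 95% of repeated samples; here the plausible range for the per-unit effect of x on y is 3.1395 to 3.9715.
The interval does not include 0, suggesting a significant linear relationship.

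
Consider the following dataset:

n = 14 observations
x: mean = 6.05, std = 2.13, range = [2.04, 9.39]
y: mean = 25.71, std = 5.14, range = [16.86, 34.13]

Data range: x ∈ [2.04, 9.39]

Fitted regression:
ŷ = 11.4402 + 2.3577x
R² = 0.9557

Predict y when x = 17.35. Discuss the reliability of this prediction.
ŷ = 52.3463 (extrapolation — x = 17.35 lies outside [2.04, 9.39], so reliability is low).

Prediction calculation:
ŷ = 11.4402 + 2.3577 × 17.35
ŷ = 52.3463

Reliability:
- Data range: x ∈ [2.04, 9.39]
- Prediction point: x = 17.35 is 7.96 units above the observed range → this is EXTRAPOLATION, not interpolation

Why that matters here:
- There are no observations near this x to validate the fitted line there
- The standard error of prediction grows with (x − x̄)², and x = 17.35 is far from x̄ = 6.05
- R² describes fit only over the sampled x values; it says nothing about behaviour beyond them

The R² = 0.9557 only validates the fit within [2.04, 9.39]; treat ŷ = 52.3463 with caution.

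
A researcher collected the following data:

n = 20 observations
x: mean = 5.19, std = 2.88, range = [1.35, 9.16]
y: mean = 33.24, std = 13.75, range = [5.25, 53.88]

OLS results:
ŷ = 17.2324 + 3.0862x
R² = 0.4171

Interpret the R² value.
R² = 0.4171 means 41.71% of the variation in y is explained by the linear relationship with x. This indicates a moderate fit.

R² = 1 − SS_res/SS_tot compares the residual scatter to the total scatter of y about its mean.

Here R² = 0.4171:
- Explained: 41.71% of the variation in y
- Unexplained (residual): 100% − 41.71% = 58.29%
- Rule of thumb (below 0.3 weak; 0.3 to below 0.7 moderate; 0.7 and above strong) → moderate

Calculation: R² = 1 − (SS_res / SS_tot), where SS_res is the sum of squared residuals and SS_tot the total sum of squares.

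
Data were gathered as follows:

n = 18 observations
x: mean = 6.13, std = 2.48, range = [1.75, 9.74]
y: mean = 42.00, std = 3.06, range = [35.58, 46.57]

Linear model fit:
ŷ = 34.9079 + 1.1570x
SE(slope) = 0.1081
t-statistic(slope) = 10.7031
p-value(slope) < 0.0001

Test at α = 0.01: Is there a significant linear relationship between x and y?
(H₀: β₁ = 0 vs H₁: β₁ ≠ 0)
Since p-value < 0.0001 < α = 0.01, reject H₀ — the slope is significantly different from 0.

Hypothesis test for the slope coefficient:

H₀: β₁ = 0 (no linear relationship)
H₁: β₁ ≠ 0 (linear relationship exists)

Test statistic: t = β̂₁ / SE(β̂₁) = 1.1570 / 0.1081 = 10.7031

p < 0.0001: how often a slope estimate this far from 0 (in SE units) would arise by chance if β₁ were truly 0.

Decision rule: reject H₀ if p-value < α.
p-value < 0.0001 < α = 0.01 → reject H₀.

At α = 0.01 the data do provide convincing evidence of a nonzero slope.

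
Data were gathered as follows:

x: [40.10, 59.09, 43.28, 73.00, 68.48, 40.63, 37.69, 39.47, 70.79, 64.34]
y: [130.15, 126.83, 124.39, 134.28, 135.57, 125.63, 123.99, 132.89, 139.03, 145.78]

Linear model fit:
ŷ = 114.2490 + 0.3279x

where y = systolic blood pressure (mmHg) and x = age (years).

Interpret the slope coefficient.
On average, blood pressure is about 0.3279 mmHg higher for every extra year of age.

The slope coefficient β₁ = 0.3279 represents the marginal effect of age on blood pressure.

Interpretation:
- Age up by 1 year → predicted blood pressure increases by 0.3279 mmHg
- This is a linear approximation: the same per-unit change is assumed across the whole observed x range

(β₀ = 114.2490 is the fitted value at x = 0 and is not part of the slope interpretation.)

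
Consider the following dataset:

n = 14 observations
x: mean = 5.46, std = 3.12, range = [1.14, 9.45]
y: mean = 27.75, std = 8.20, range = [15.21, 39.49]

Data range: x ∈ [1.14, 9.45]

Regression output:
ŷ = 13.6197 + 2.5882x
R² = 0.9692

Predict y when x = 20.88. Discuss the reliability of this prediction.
ŷ = 67.6613, but this is extrapolation (above the data range [1.14, 9.45]) and may be unreliable.

Prediction calculation:
ŷ = 13.6197 + 2.5882 × 20.88
ŷ = 67.6613

Reliability:
- Data range: x ∈ [1.14, 9.45]
- Prediction point: x = 20.88 is 11.43 units above the observed range → this is EXTRAPOLATION, not interpolation

Why that matters here:
- The standard error of prediction grows with (x − x̄)², and x = 20.88 is far from x̄ = 5.46
- R² describes fit only over the sampled x values; it says nothing about behaviour beyond them

A defensible statement: 'if the linear trend continued to x = 20.88, y would be about 67.6613' — the premise is untested.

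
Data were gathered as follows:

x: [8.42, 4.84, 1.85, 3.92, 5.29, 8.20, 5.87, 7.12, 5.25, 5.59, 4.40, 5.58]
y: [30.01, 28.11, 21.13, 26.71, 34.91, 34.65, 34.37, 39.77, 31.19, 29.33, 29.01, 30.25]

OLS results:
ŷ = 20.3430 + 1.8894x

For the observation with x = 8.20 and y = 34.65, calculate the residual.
Residual = -1.1861

The residual is the difference between the actual value and the predicted value:

Residual = y - ŷ

Step 1: Calculate predicted value
ŷ = 20.3430 + 1.8894 × 8.20
ŷ = 35.8361

Step 2: Calculate residual
Residual = 34.65 - 35.8361
Residual = -1.1861

Interpretation: the model overestimates the actual value by 1.1861 at this point (negative residual → observation lies below the fitted line).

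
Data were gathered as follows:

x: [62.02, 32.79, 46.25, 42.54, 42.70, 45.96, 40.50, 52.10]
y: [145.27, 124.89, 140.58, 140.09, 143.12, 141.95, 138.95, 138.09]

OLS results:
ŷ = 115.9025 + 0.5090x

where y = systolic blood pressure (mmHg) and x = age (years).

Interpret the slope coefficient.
For each additional year of age, predicted blood pressure increases by approximately 0.5090 mmHg.

The slope β₁ = 0.5090 gives the rate at which the fitted blood pressure changes with age.

Interpretation:
- Age up by 1 year → predicted blood pressure increases by 0.5090 mmHg
- The effect is assumed constant over the observed range of x (linearity)
- The sign (+) gives the direction; the magnitude 0.5090 gives the size of the effect per year

The intercept β₀ = 115.9025 is the predicted blood pressure when age = 0; since the smallest observed x is 32.79, this is an extrapolation and mainly anchors the line.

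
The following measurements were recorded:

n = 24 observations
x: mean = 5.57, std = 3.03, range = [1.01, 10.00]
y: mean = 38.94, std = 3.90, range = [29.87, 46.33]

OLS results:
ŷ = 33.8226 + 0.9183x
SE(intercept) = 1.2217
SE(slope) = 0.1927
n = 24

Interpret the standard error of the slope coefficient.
SE(slope) = 0.1927 measures the uncertainty in the estimated slope. The coefficient is estimated with moderate precision (SE/|β̂₁| = 21.0%).

SE(β̂₁) = 0.1927 says: if we drew many samples of n = 24 from the same population and refit each time, the fitted slopes would scatter with a standard deviation of roughly 0.1927 around the true β₁.

Relative precision:
- SE / |β̂₁| = 0.1927 / 0.9183 = 21.0%
- Rule of thumb (under 20%: precise; 20% to under 50%: moderately precise; 50% or more: imprecise) → moderately precise

Rough 95% range (±2 SE): 0.9183 ± 0.3854 → (0.5329, 1.3037).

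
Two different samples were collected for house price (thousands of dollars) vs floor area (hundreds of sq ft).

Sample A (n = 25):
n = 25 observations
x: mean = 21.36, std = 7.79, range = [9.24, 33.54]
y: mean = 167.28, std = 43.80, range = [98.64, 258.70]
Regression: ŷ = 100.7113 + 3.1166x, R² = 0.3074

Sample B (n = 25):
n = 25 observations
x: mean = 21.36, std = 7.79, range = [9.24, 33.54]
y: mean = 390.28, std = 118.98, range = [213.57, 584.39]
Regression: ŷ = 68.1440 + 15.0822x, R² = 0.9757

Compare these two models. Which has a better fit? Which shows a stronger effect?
Model B has the better fit (R² = 0.9757 vs 0.3074). Model B shows the stronger effect (|β₁| = 15.0822 vs 3.1166).

Model Comparison:

Fit — compare R²:
- Model A: R² = 0.3074 → 30.74% of variance in house price explained
- Model B: R² = 0.9757 → 97.57% of variance in house price explained
- 0.9757 > 0.3074 → Model B has the better fit

Which has the larger per-hundred sq ft effect? (|β₁|)
- Model A: β₁ = 3.1166 → predicted house price rises 3.1166 thousand dollars per additional hundred sq ft of floor area
- Model B: β₁ = 15.0822 → predicted house price rises 15.0822 thousand dollars per additional hundred sq ft of floor area
- |3.1166| < |15.0822| → Model B shows the stronger marginal effect

Note: R² measures how tightly points cluster around the line; β₁ measures how steep the line is — they answer different questions.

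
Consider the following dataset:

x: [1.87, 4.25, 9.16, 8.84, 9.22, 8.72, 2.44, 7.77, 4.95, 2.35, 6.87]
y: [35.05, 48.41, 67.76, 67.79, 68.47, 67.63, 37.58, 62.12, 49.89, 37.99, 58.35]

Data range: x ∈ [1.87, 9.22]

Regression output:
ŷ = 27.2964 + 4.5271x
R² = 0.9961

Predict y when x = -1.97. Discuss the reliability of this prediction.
The equation gives ŷ = 18.3780; however x = -1.97 is 3.84 units below the observed range, so this extrapolated value should not be trusted.

Prediction calculation:
ŷ = 27.2964 + 4.5271 × (-1.97)
ŷ = 18.3780

Reliability:
- Data range: x ∈ [1.87, 9.22]
- Prediction point: x = -1.97 is 3.84 units below the observed range → this is EXTRAPOLATION, not interpolation

Why that matters here:
- The standard error of prediction grows with (x − x̄)², and x = -1.97 is far from x̄ = 6.04
- Real relationships often flatten, saturate, or turn nonlinear at extremes
- R² describes fit only over the sampled x values; it says nothing about behaviour beyond them

The R² = 0.9961 only validates the fit within [1.87, 9.22]; treat ŷ = 18.3780 with caution.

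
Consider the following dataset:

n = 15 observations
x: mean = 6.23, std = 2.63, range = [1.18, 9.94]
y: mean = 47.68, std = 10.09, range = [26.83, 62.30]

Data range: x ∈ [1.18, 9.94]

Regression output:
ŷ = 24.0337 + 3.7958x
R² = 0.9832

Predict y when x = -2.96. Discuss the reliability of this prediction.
ŷ = 12.7981 (extrapolation — x = -2.96 lies outside [1.18, 9.94], so reliability is low).

Prediction calculation:
ŷ = 24.0337 + 3.7958 × (-2.96)
ŷ = 12.7981

Reliability:
- Data range: x ∈ [1.18, 9.94]
- Prediction point: x = -2.96 is 4.14 units below the observed range → this is EXTRAPOLATION, not interpolation

Why that matters here:
- Real relationships often flatten, saturate, or turn nonlinear at extremes
- The standard error of prediction grows with (x − x̄)², and x = -2.96 is far from x̄ = 6.23
- There are no observations near this x to validate the fitted line there

The R² = 0.9832 only validates the fit within [1.18, 9.94]; treat ŷ = 12.7981 with caution.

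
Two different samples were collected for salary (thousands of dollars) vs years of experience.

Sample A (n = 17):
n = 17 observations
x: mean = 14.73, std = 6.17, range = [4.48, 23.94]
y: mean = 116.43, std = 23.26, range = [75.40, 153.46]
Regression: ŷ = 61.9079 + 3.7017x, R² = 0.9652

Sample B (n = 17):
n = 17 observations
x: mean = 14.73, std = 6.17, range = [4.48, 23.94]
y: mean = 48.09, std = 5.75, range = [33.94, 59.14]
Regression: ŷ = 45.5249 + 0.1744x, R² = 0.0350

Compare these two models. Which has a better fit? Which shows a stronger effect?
Model A has the better fit (R² = 0.9652 vs 0.0350). Model A shows the stronger effect (|β₁| = 3.7017 vs 0.1744).

Model Comparison:

Fit — compare R²:
- Model A: R² = 0.9652 → 96.52% of variance in salary explained
- Model B: R² = 0.0350 → 3.50% of variance in salary explained
- 0.9652 > 0.0350 → Model A has the better fit

Strength of effect — compare |β₁|:
- Model A: β₁ = 3.7017 → predicted salary rises 3.7017 thousand dollars per additional year of experience
- Model B: β₁ = 0.1744 → predicted salary rises 0.1744 thousand dollars per additional year of experience
- |3.7017| > |0.1744| → Model A shows the stronger marginal effect

Notes:
- R² measures how tightly points cluster around the line; β₁ measures how steep the line is — they answer different questions.
- The two samples could reflect different populations, time periods, or measurement quality.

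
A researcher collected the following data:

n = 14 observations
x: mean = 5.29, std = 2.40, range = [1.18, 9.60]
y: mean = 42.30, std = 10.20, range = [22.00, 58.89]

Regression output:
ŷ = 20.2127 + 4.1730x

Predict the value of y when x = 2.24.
ŷ = 29.5602

x = 2.24 lies inside the observed range [1.18, 9.60], so the fitted equation applies directly:

ŷ = 20.2127 + 4.1730 × 2.24
ŷ = 20.2127 + 9.3475
ŷ = 29.5602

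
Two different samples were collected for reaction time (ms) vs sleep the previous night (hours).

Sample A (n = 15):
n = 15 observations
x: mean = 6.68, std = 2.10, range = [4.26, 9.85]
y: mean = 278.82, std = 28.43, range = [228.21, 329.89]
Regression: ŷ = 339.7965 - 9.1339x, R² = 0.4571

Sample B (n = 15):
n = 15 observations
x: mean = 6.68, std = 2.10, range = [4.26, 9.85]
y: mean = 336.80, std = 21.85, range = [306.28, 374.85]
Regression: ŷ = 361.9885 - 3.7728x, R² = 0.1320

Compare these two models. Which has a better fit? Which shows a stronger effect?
Model A has the better fit (R² = 0.4571 vs 0.1320). Model A shows the stronger effect (|β₁| = 9.1339 vs 3.7728).

Model Comparison:

Goodness of fit (R²):
- Model A: R² = 0.4571 → 45.71% of variance in reaction time explained
- Model B: R² = 0.1320 → 13.20% of variance in reaction time explained
- 0.4571 > 0.1320 → Model A has the better fit

Strength of effect — compare |β₁|:
- Model A: β₁ = -9.1339 → predicted reaction time falls 9.1339 ms per additional hour of sleep
- Model B: β₁ = -3.7728 → predicted reaction time falls 3.7728 ms per additional hour of sleep
- |-9.1339| > |-3.7728| → Model A shows the stronger marginal effect

Note: The two samples could reflect different populations, time periods, or measurement quality.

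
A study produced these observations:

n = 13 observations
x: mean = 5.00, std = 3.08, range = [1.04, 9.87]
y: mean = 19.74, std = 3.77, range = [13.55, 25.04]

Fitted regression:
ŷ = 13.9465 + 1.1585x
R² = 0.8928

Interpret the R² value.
R² = 0.8928 means 89.28% of the variation in y is explained by the linear relationship with x. This indicates a strong fit.

R² (coefficient of determination) measures the proportion of variance in y explained by the regression model.

Here R² = 0.8928:
- Explained: 89.28% of the variation in y
- Unexplained (residual): 100% − 89.28% = 10.72%
- Rule of thumb (below 0.3 weak; 0.3 to below 0.7 moderate; 0.7 and above strong) → strong

Note: R² never decreases when predictors are added, so it should not be used alone to compare models of different size.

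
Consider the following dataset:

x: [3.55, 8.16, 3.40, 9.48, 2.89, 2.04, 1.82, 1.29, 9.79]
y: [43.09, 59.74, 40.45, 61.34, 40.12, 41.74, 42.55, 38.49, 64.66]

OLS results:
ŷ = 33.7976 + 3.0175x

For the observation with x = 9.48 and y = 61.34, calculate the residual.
Residual = -1.0635

The residual is the difference between the actual value and the predicted value:

Residual = y - ŷ

Step 1: Calculate predicted value
ŷ = 33.7976 + 3.0175 × 9.48
ŷ = 62.4035

Step 2: Calculate residual
Residual = 61.34 - 62.4035
Residual = -1.0635

Interpretation: the model overestimates the actual value by 1.0635 at this point (negative residual → observation lies below the fitted line).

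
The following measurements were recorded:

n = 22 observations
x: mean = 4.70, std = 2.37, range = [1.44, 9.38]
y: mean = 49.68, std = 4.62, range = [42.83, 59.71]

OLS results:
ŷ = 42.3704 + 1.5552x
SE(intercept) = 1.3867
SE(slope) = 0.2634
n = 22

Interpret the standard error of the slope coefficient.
The slope 1.5552 is pinned down to within about ±0.2634 (one SE) by these data — relative uncertainty 16.9%, i.e. precise.

SE(β̂₁) = s / √Sxx, where s is the residual standard deviation and Sxx = Σ(x − x̄)². It is the yardstick for how far β̂₁ = 1.5552 could plausibly be from the true slope.

Relative precision:
- SE / |β̂₁| = 0.2634 / 1.5552 = 16.9%
- Rule of thumb (under 20%: precise; 20% to under 50%: moderately precise; 50% or more: imprecise) → precise

Link to interval estimation: a confidence interval for β₁ is β̂₁ ± t* × 0.2634, so SE sets the half-width per unit of t*.

What drives SE(β̂₁): wider spread of x values → smaller SE; larger n (here n = 22) → smaller SE.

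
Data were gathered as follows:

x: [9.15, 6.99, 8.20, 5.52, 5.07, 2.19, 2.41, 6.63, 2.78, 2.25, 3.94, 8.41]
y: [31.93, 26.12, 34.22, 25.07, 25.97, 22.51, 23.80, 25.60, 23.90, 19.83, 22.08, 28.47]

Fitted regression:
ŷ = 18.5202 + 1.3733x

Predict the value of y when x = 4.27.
ŷ = 24.3842

To predict y for x = 4.27, substitute into the regression equation:

ŷ = 18.5202 + 1.3733 × 4.27
ŷ = 18.5202 + 5.8640
ŷ = 24.3842

This is a point prediction; actual observations scatter around it by roughly the residual standard deviation.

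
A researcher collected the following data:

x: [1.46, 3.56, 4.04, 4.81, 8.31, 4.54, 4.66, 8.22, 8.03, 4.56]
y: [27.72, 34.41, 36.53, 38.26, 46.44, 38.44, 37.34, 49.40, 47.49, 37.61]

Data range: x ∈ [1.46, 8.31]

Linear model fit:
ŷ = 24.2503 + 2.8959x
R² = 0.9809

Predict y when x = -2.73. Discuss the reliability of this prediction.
The equation gives ŷ = 16.3445; however x = -2.73 is 4.19 units below the observed range, so this extrapolated value should not be trusted.

Prediction calculation:
ŷ = 24.2503 + 2.8959 × (-2.73)
ŷ = 16.3445

Reliability:
- Data range: x ∈ [1.46, 8.31]
- Prediction point: x = -2.73 is 4.19 units below the observed range → this is EXTRAPOLATION, not interpolation

Why that matters here:
- The linear relationship may not hold outside the observed range
- The standard error of prediction grows with (x − x̄)², and x = -2.73 is far from x̄ = 5.22
- Real relationships often flatten, saturate, or turn nonlinear at extremes

Report the number if required, but flag clearly that it is an extrapolation.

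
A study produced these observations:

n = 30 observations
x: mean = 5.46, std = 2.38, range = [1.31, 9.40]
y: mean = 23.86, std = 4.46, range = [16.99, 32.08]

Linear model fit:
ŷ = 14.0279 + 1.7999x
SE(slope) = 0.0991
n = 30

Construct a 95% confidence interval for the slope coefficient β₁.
The 95% CI for β₁ is (1.5969, 2.0029)

Confidence interval for the slope:

The 95% CI for β₁ is: β̂₁ ± t*(α/2, n-2) × SE(β̂₁)

Step 1: Find critical t-value
- Confidence level = 0.95
- Degrees of freedom = n - 2 = 30 - 2 = 28
- t*(α/2, 28) = 2.0484

Step 2: Calculate margin of error
Margin = 2.0484 × 0.0991 = 0.2030

Step 3: Construct interval
CI = 1.7999 ± 0.2030
CI = (1.5969, 2.0029)

Interpretation: intervals built this way capture the true β₁ in 95% of repeated samples; here the plausible range for the per-unit effect of x on y is 1.5969 to 2.0029.
Since 0 is outside the interval, a two-sided test at α = 0.05 would reject H₀: β₁ = 0.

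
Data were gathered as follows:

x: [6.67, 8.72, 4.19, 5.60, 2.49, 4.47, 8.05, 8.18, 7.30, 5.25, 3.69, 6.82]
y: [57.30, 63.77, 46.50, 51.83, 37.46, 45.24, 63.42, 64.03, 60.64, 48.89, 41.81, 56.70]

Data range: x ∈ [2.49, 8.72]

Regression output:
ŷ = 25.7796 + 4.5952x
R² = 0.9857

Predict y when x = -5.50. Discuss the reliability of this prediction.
ŷ = 0.5060 (extrapolation — x = -5.50 lies outside [2.49, 8.72], so reliability is low).

Prediction calculation:
ŷ = 25.7796 + 4.5952 × (-5.50)
ŷ = 0.5060

Reliability:
- Data range: x ∈ [2.49, 8.72]
- Prediction point: x = -5.50 is 7.99 units below the observed range → this is EXTRAPOLATION, not interpolation

Why that matters here:
- R² describes fit only over the sampled x values; it says nothing about behaviour beyond them
- The linear relationship may not hold outside the observed range
- The standard error of prediction grows with (x − x̄)², and x = -5.50 is far from x̄ = 5.95

Report the number if required, but flag clearly that it is an extrapolation.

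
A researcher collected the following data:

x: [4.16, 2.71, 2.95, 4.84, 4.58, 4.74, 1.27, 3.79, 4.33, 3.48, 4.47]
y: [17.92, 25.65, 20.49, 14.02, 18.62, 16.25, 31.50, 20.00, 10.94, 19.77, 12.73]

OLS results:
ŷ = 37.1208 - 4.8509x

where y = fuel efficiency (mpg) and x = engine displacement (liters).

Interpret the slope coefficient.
On average, fuel efficiency is about 4.8509 mpg lower for every extra liter of engine displacement.

β₁ = -4.8509 is the change in predicted fuel efficiency (mpg) per additional liter of engine displacement.

Interpretation:
- Engine displacement up by 1 liter → predicted fuel efficiency decreases by 4.8509 mpg
- The effect is assumed constant over the observed range of x (linearity)
- The slope describes association in these data, not necessarily a causal effect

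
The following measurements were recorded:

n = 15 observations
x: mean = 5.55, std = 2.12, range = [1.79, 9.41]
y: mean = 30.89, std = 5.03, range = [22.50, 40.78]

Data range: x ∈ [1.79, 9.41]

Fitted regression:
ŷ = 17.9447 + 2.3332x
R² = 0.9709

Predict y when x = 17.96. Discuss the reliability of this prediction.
ŷ = 59.8490, but this is extrapolation (above the data range [1.79, 9.41]) and may be unreliable.

Prediction calculation:
ŷ = 17.9447 + 2.3332 × 17.96
ŷ = 59.8490

Reliability:
- Data range: x ∈ [1.79, 9.41]
- Prediction point: x = 17.96 is 8.55 units above the observed range → this is EXTRAPOLATION, not interpolation

Why that matters here:
- The linear relationship may not hold outside the observed range
- R² describes fit only over the sampled x values; it says nothing about behaviour beyond them
- The standard error of prediction grows with (x − x̄)², and x = 17.96 is far from x̄ = 5.55

A defensible statement: 'if the linear trend continued to x = 17.96, y would be about 59.8490' — the premise is untested.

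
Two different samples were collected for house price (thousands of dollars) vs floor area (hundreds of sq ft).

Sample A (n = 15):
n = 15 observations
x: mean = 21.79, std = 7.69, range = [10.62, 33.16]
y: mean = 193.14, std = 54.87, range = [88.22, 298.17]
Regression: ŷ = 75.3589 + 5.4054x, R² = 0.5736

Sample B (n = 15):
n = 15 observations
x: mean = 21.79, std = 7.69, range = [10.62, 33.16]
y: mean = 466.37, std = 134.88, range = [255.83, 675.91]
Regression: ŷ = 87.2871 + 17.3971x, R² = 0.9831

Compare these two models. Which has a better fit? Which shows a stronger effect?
Model B has the better fit (R² = 0.9831 vs 0.5736). Model B shows the stronger effect (|β₁| = 17.3971 vs 5.4054).

Model Comparison:

Fit — compare R²:
- Model A: R² = 0.5736 → 57.36% of variance in house price explained
- Model B: R² = 0.9831 → 98.31% of variance in house price explained
- 0.9831 > 0.5736 → Model B has the better fit

Strength of effect — compare |β₁|:
- Model A: β₁ = 5.4054 → predicted house price rises 5.4054 thousand dollars per additional hundred sq ft of floor area
- Model B: β₁ = 17.3971 → predicted house price rises 17.3971 thousand dollars per additional hundred sq ft of floor area
- |5.4054| < |17.3971| → Model B shows the stronger marginal effect

Notes:
- A better fit (higher R²) doesn't necessarily mean a more important relationship.
- A steeper slope doesn't make a better model if the scatter around the line is large.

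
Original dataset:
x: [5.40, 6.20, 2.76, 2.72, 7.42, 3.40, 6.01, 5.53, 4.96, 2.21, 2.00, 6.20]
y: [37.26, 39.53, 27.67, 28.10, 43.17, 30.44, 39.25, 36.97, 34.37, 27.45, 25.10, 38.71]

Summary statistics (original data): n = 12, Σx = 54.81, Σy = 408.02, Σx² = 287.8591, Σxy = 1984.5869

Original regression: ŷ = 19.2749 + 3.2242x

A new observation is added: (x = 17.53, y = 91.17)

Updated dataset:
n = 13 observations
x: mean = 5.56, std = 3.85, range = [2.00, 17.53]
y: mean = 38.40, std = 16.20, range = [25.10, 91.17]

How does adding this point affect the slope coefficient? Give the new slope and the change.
The slope changes from 3.2242 to 4.1793 (change of +0.9551, or +29.6%).

x = 17.53 lies well outside the original x-range [2.00, 7.42] (x̄ ≈ 4.57), so this observation has high leverage and can move the slope substantially.

Step 1: Update the sums with the new point (n goes from 12 to 13)
Σx  = 54.81 + 17.53 = 72.34
Σy  = 408.02 + 91.17 = 499.19
Σx² = 287.8591 + 17.53² = 287.8591 + 307.3009 = 595.1600
Σxy = 1984.5869 + 17.53×91.17 = 1984.5869 + 1598.2101 = 3582.7970

Step 2: Recompute the slope with b₁ = (nΣxy − ΣxΣy) / (nΣx² − (Σx)²)
Numerator   = 13×3582.7970 − 72.34×499.19 = 46576.3610 − 36111.4046 = 10464.9564
Denominator = 13×595.1600 − 72.34² = 7737.0800 − 5233.0756 = 2504.0044
b₁(new) = 10464.9564 / 2504.0044 = 4.1793

(Same formula on the original sums: (12×1984.5869 − 54.81×408.02) / (12×287.8591 − 54.81²) = 1451.4666 / 450.1731 = 3.2242, matching the given fit.)

Step 3: Change in slope
Δβ₁ = 4.1793 − 3.2242 = +0.9551
Relative change = +0.9551 / 3.2242 × 100% = +29.6%
→ the slope increases when the point is added.

A high-leverage point only changes the slope if it is off the original line; here y = 91.17 is above the original trend, so the slope increases.
In practice: refit with and without it and report both if conclusions differ.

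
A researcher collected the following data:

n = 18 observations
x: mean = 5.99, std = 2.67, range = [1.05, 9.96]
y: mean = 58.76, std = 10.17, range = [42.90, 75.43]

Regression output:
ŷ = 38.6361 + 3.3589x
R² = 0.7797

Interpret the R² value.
About 77.97% of the variability in y is accounted for by the regression on x (R² = 0.7797) — a strong linear fit.

The coefficient of determination R² is the fraction of the total variation in y that the fitted line accounts for.

Here R² = 0.7797:
- Explained: 77.97% of the variation in y
- Unexplained (residual): 100% − 77.97% = 22.03%
- Rule of thumb (below 0.3 weak; 0.3 to below 0.7 moderate; 0.7 and above strong) → strong

Calculation: R² = 1 − (SS_res / SS_tot), where SS_res is the sum of squared residuals and SS_tot the total sum of squares.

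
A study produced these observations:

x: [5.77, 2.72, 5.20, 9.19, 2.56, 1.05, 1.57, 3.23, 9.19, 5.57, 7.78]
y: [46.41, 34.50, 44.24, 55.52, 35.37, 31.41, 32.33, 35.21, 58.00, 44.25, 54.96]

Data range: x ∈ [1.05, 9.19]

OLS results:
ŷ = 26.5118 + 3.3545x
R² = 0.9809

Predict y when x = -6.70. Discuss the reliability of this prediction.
ŷ = 4.0367, but this is extrapolation (below the data range [1.05, 9.19]) and may be unreliable.

Prediction calculation:
ŷ = 26.5118 + 3.3545 × (-6.70)
ŷ = 4.0367

Reliability:
- Data range: x ∈ [1.05, 9.19]
- Prediction point: x = -6.70 is 7.75 units below the observed range → this is EXTRAPOLATION, not interpolation

Why that matters here:
- The standard error of prediction grows with (x − x̄)², and x = -6.70 is far from x̄ = 4.89
- R² describes fit only over the sampled x values; it says nothing about behaviour beyond them
- Real relationships often flatten, saturate, or turn nonlinear at extremes

The R² = 0.9809 only validates the fit within [1.05, 9.19]; treat ŷ = 4.0367 with caution.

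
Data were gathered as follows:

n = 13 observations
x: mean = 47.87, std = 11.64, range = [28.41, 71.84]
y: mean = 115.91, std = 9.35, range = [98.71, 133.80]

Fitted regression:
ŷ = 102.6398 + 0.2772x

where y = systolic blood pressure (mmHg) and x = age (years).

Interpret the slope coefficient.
An increase of one year in age is associated with a 0.2772 mmHg increase in predicted blood pressure.

β₁ = 0.2772 is the change in predicted blood pressure (mmHg) per additional year of age.

Interpretation:
- Age up by 1 year → predicted blood pressure increases by 0.2772 mmHg
- The effect is assumed constant over the observed range of x (linearity)

The intercept β₀ = 102.6398 is the predicted blood pressure when age = 0; since the smallest observed x is 28.41, this is an extrapolation and mainly anchors the line.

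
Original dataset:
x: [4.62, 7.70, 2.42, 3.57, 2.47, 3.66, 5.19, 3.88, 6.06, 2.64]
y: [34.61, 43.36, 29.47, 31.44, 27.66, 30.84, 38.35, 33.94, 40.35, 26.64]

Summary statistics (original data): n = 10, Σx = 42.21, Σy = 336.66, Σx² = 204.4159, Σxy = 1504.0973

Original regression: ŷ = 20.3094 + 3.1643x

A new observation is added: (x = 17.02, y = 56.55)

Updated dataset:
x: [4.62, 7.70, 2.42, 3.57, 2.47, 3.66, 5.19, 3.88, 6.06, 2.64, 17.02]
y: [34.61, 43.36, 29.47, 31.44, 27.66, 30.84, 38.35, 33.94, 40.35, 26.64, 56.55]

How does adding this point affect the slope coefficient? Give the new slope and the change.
New slope β₁ = 1.9942 versus 3.1643 before: a change of -1.1701 (-37.0%).

x = 17.02 lies well outside the original x-range [2.42, 7.70] (x̄ ≈ 4.22), so this observation has high leverage and can move the slope substantially.

Step 1: Update the sums with the new point (n goes from 10 to 11)
Σx  = 42.21 + 17.02 = 59.23
Σy  = 336.66 + 56.55 = 393.21
Σx² = 204.4159 + 17.02² = 204.4159 + 289.6804 = 494.0963
Σxy = 1504.0973 + 17.02×56.55 = 1504.0973 + 962.4810 = 2466.5783

Step 2: Recompute the slope with b₁ = (nΣxy − ΣxΣy) / (nΣx² − (Σx)²)
Numerator   = 11×2466.5783 − 59.23×393.21 = 27132.3613 − 23289.8283 = 3842.5330
Denominator = 11×494.0963 − 59.23² = 5435.0593 − 3508.1929 = 1926.8664
b₁(new) = 3842.5330 / 1926.8664 = 1.9942

(Same formula on the original sums: (10×1504.0973 − 42.21×336.66) / (10×204.4159 − 42.21²) = 830.5544 / 262.4749 = 3.1643, matching the given fit.)

Step 3: Change in slope
Δβ₁ = 1.9942 − 3.1643 = -1.1701
Relative change = -1.1701 / 3.1643 × 100% = -37.0%
→ the slope decreases when the point is added.

Because the point sits below the extension of the original line at a high-leverage x, it tilts the fit down.
In practice: examine leverage (hᵢ) and Cook's distance rather than deleting it automatically; investigate whether it comes from the same population as the rest of the sample.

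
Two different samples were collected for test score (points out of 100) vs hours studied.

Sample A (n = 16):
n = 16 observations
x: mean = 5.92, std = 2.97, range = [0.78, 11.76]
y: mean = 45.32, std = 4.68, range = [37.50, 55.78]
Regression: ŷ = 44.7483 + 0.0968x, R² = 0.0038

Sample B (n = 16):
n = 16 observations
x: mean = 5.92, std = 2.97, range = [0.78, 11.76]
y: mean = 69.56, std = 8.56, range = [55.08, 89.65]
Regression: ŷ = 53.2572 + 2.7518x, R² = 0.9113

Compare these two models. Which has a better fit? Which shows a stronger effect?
Model B has the better fit (R² = 0.9113 vs 0.0038). Model B shows the stronger effect (|β₁| = 2.7518 vs 0.0968).

Model Comparison:

Which explains more variance? (R²)
- Model A: R² = 0.0038 → 0.38% of variance in test score explained
- Model B: R² = 0.9113 → 91.13% of variance in test score explained
- 0.9113 > 0.0038 → Model B has the better fit

Effect size (slope magnitude):
- Model A: β₁ = 0.0968 → predicted test score rises 0.0968 points per additional hour of study time
- Model B: β₁ = 2.7518 → predicted test score rises 2.7518 points per additional hour of study time
- |0.0968| < |2.7518| → Model B shows the stronger marginal effect

Notes:
- The two samples could reflect different populations, time periods, or measurement quality.
- A steeper slope doesn't make a better model if the scatter around the line is large.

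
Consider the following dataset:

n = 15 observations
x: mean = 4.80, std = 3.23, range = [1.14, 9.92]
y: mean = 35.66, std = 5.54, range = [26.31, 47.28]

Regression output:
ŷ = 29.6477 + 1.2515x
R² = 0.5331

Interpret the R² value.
R² = 0.5331 means 53.31% of the variation in y is explained by the linear relationship with x. This indicates a moderate fit.

The coefficient of determination R² is the fraction of the total variation in y that the fitted line accounts for.

Here R² = 0.5331:
- Explained: 53.31% of the variation in y
- Unexplained (residual): 100% − 53.31% = 46.69%
- Rule of thumb (below 0.3 weak; 0.3 to below 0.7 moderate; 0.7 and above strong) → moderate

Note: R² says nothing about causation, and a high R² does not by itself mean the linear form is appropriate — check the residuals.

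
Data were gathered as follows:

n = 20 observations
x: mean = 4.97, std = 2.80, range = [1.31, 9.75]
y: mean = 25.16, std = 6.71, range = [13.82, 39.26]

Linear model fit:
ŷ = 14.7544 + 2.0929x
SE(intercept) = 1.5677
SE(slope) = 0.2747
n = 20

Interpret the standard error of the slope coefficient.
The slope 2.0929 is pinned down to within about ±0.2747 (one SE) by these data — relative uncertainty 13.1%, i.e. precise.

SE(β̂₁) = 0.2747 says: if we drew many samples of n = 20 from the same population and refit each time, the fitted slopes would scatter with a standard deviation of roughly 0.2747 around the true β₁.

Relative precision:
- SE / |β̂₁| = 0.2747 / 2.0929 = 13.1%
- Rule of thumb (under 20%: precise; 20% to under 50%: moderately precise; 50% or more: imprecise) → precise

Link to interval estimation: a confidence interval for β₁ is β̂₁ ± t* × 0.2747, so SE sets the half-width per unit of t*.

What drives SE(β̂₁): more residual scatter → larger SE; larger n (here n = 20) → smaller SE.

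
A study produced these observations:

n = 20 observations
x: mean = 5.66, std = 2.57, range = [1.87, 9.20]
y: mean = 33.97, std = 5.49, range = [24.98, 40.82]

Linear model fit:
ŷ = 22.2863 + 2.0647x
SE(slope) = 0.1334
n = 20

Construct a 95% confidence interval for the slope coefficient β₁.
The 95% CI for β₁ is (1.7844, 2.3450)

Confidence interval for the slope:

The 95% CI for β₁ is: β̂₁ ± t*(α/2, n-2) × SE(β̂₁)

Step 1: Find critical t-value
- Confidence level = 0.95
- Degrees of freedom = n - 2 = 20 - 2 = 18
- t*(α/2, 18) = 2.1009

Step 2: Calculate margin of error
Margin = 2.1009 × 0.1334 = 0.2803

Step 3: Construct interval
CI = 2.0647 ± 0.2803
CI = (1.7844, 2.3450)

Interpretation: intervals built this way capture the true β₁ in 95% of repeated samples; here the plausible range for the per-unit effect of x on y is 1.7844 to 2.3450.
Both endpoints are positive, so the data support a genuinely positive slope at this confidence level.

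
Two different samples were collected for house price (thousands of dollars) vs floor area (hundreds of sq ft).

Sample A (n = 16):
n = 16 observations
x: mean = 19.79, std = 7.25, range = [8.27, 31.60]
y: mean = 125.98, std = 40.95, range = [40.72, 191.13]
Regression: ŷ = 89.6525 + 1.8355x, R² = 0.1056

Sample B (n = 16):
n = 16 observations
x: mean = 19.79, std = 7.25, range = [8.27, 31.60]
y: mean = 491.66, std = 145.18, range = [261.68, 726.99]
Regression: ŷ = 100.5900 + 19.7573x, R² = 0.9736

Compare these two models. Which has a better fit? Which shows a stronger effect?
Model B has the better fit (R² = 0.9736 vs 0.1056). Model B shows the stronger effect (|β₁| = 19.7573 vs 1.8355).

Model Comparison:

Fit — compare R²:
- Model A: R² = 0.1056 → 10.56% of variance in house price explained
- Model B: R² = 0.9736 → 97.36% of variance in house price explained
- 0.9736 > 0.1056 → Model B has the better fit

Effect size (slope magnitude):
- Model A: β₁ = 1.8355 → predicted house price rises 1.8355 thousand dollars per additional hundred sq ft of floor area
- Model B: β₁ = 19.7573 → predicted house price rises 19.7573 thousand dollars per additional hundred sq ft of floor area
- |1.8355| < |19.7573| → Model B shows the stronger marginal effect

Note: R² measures how tightly points cluster around the line; β₁ measures how steep the line is — they answer different questions.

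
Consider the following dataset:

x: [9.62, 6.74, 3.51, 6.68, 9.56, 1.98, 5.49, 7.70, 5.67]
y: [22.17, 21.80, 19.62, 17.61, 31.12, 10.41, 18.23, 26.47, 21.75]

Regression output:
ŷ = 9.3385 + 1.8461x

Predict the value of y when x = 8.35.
ŷ = 24.7534

Plug x = 8.35 into the fitted line:

ŷ = 9.3385 + 1.8461 × 8.35
ŷ = 9.3385 + 15.4149
ŷ = 24.7534

This is the fitted mean response at that x — an individual observation would come with a wider prediction interval.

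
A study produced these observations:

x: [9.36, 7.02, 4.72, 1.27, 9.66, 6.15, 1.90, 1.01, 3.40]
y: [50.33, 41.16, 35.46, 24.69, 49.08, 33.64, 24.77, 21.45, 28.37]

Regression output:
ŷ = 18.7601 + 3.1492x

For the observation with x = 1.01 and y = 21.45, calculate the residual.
Residual = -0.4908

The residual is the difference between the actual value and the predicted value:

Residual = y - ŷ

Step 1: Calculate predicted value
ŷ = 18.7601 + 3.1492 × 1.01
ŷ = 21.9408

Step 2: Calculate residual
Residual = 21.45 - 21.9408
Residual = -0.4908

The residual is negative, so the observed y = 21.45 sits below the regression line (the line overestimates it by 0.4908).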